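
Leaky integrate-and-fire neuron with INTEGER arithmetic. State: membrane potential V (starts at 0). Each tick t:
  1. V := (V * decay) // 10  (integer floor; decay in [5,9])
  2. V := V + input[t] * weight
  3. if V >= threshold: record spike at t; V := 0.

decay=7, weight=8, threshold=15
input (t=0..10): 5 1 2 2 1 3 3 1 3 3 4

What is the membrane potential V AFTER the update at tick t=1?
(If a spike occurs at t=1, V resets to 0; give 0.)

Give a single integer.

Answer: 8

Derivation:
t=0: input=5 -> V=0 FIRE
t=1: input=1 -> V=8
t=2: input=2 -> V=0 FIRE
t=3: input=2 -> V=0 FIRE
t=4: input=1 -> V=8
t=5: input=3 -> V=0 FIRE
t=6: input=3 -> V=0 FIRE
t=7: input=1 -> V=8
t=8: input=3 -> V=0 FIRE
t=9: input=3 -> V=0 FIRE
t=10: input=4 -> V=0 FIRE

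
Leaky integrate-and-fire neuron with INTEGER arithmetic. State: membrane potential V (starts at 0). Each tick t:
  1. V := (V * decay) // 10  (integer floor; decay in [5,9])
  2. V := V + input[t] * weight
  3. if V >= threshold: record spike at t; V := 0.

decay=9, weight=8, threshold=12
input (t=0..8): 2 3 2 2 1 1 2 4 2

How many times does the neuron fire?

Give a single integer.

Answer: 8

Derivation:
t=0: input=2 -> V=0 FIRE
t=1: input=3 -> V=0 FIRE
t=2: input=2 -> V=0 FIRE
t=3: input=2 -> V=0 FIRE
t=4: input=1 -> V=8
t=5: input=1 -> V=0 FIRE
t=6: input=2 -> V=0 FIRE
t=7: input=4 -> V=0 FIRE
t=8: input=2 -> V=0 FIRE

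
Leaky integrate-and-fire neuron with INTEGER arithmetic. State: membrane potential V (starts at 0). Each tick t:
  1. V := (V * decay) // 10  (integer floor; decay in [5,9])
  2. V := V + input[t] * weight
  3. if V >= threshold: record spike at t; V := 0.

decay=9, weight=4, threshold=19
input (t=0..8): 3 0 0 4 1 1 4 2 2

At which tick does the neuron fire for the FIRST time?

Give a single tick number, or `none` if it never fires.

Answer: 3

Derivation:
t=0: input=3 -> V=12
t=1: input=0 -> V=10
t=2: input=0 -> V=9
t=3: input=4 -> V=0 FIRE
t=4: input=1 -> V=4
t=5: input=1 -> V=7
t=6: input=4 -> V=0 FIRE
t=7: input=2 -> V=8
t=8: input=2 -> V=15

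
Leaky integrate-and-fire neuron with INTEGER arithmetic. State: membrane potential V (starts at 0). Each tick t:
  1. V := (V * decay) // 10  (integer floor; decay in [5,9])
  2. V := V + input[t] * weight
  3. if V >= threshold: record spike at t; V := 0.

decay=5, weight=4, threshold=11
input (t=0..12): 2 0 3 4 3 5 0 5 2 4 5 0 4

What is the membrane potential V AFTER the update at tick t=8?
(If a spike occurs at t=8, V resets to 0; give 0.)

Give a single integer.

t=0: input=2 -> V=8
t=1: input=0 -> V=4
t=2: input=3 -> V=0 FIRE
t=3: input=4 -> V=0 FIRE
t=4: input=3 -> V=0 FIRE
t=5: input=5 -> V=0 FIRE
t=6: input=0 -> V=0
t=7: input=5 -> V=0 FIRE
t=8: input=2 -> V=8
t=9: input=4 -> V=0 FIRE
t=10: input=5 -> V=0 FIRE
t=11: input=0 -> V=0
t=12: input=4 -> V=0 FIRE

Answer: 8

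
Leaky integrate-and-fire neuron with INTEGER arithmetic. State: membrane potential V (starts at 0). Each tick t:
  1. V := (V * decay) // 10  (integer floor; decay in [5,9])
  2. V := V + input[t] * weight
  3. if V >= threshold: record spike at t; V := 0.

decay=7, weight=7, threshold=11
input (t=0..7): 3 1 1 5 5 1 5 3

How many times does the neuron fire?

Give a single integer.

Answer: 6

Derivation:
t=0: input=3 -> V=0 FIRE
t=1: input=1 -> V=7
t=2: input=1 -> V=0 FIRE
t=3: input=5 -> V=0 FIRE
t=4: input=5 -> V=0 FIRE
t=5: input=1 -> V=7
t=6: input=5 -> V=0 FIRE
t=7: input=3 -> V=0 FIRE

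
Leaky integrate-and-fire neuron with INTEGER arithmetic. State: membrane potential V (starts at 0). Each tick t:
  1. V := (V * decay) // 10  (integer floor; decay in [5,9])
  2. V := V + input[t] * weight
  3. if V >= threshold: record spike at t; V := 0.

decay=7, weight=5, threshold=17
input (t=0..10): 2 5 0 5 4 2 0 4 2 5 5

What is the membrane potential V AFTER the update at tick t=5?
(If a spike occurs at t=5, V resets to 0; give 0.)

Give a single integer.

Answer: 10

Derivation:
t=0: input=2 -> V=10
t=1: input=5 -> V=0 FIRE
t=2: input=0 -> V=0
t=3: input=5 -> V=0 FIRE
t=4: input=4 -> V=0 FIRE
t=5: input=2 -> V=10
t=6: input=0 -> V=7
t=7: input=4 -> V=0 FIRE
t=8: input=2 -> V=10
t=9: input=5 -> V=0 FIRE
t=10: input=5 -> V=0 FIRE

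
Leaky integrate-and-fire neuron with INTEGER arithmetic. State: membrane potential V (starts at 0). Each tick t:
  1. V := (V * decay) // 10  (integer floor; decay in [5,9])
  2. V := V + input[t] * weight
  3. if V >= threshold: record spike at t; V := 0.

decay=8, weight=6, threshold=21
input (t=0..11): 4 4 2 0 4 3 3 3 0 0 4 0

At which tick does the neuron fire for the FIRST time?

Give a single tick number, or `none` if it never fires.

t=0: input=4 -> V=0 FIRE
t=1: input=4 -> V=0 FIRE
t=2: input=2 -> V=12
t=3: input=0 -> V=9
t=4: input=4 -> V=0 FIRE
t=5: input=3 -> V=18
t=6: input=3 -> V=0 FIRE
t=7: input=3 -> V=18
t=8: input=0 -> V=14
t=9: input=0 -> V=11
t=10: input=4 -> V=0 FIRE
t=11: input=0 -> V=0

Answer: 0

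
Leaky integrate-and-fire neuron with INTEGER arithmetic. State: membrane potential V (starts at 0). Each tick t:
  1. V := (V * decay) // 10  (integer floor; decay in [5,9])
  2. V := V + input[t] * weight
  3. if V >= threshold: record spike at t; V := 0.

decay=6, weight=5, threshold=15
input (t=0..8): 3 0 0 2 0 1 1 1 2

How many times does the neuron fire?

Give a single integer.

t=0: input=3 -> V=0 FIRE
t=1: input=0 -> V=0
t=2: input=0 -> V=0
t=3: input=2 -> V=10
t=4: input=0 -> V=6
t=5: input=1 -> V=8
t=6: input=1 -> V=9
t=7: input=1 -> V=10
t=8: input=2 -> V=0 FIRE

Answer: 2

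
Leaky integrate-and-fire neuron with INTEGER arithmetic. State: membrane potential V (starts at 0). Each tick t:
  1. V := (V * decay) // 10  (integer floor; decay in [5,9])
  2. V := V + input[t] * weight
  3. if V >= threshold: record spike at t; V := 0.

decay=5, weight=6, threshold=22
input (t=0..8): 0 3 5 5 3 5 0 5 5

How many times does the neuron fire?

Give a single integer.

t=0: input=0 -> V=0
t=1: input=3 -> V=18
t=2: input=5 -> V=0 FIRE
t=3: input=5 -> V=0 FIRE
t=4: input=3 -> V=18
t=5: input=5 -> V=0 FIRE
t=6: input=0 -> V=0
t=7: input=5 -> V=0 FIRE
t=8: input=5 -> V=0 FIRE

Answer: 5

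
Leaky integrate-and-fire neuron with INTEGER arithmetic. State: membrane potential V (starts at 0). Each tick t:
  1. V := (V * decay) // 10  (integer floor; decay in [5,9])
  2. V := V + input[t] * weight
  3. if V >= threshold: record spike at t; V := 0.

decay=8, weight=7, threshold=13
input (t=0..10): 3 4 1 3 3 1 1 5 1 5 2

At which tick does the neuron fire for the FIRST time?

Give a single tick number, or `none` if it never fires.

Answer: 0

Derivation:
t=0: input=3 -> V=0 FIRE
t=1: input=4 -> V=0 FIRE
t=2: input=1 -> V=7
t=3: input=3 -> V=0 FIRE
t=4: input=3 -> V=0 FIRE
t=5: input=1 -> V=7
t=6: input=1 -> V=12
t=7: input=5 -> V=0 FIRE
t=8: input=1 -> V=7
t=9: input=5 -> V=0 FIRE
t=10: input=2 -> V=0 FIRE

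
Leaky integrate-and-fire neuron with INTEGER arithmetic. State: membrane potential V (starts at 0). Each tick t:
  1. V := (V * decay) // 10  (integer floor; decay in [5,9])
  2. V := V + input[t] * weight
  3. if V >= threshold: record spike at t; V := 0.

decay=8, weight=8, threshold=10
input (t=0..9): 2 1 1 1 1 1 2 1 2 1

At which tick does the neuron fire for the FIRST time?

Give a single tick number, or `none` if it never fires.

t=0: input=2 -> V=0 FIRE
t=1: input=1 -> V=8
t=2: input=1 -> V=0 FIRE
t=3: input=1 -> V=8
t=4: input=1 -> V=0 FIRE
t=5: input=1 -> V=8
t=6: input=2 -> V=0 FIRE
t=7: input=1 -> V=8
t=8: input=2 -> V=0 FIRE
t=9: input=1 -> V=8

Answer: 0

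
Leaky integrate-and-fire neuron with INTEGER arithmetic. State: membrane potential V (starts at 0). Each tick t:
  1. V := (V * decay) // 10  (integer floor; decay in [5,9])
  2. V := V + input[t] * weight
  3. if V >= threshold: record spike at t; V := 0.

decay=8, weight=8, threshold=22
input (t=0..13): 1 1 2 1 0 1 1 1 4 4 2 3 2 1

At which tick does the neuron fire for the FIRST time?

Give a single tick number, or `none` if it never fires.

Answer: 2

Derivation:
t=0: input=1 -> V=8
t=1: input=1 -> V=14
t=2: input=2 -> V=0 FIRE
t=3: input=1 -> V=8
t=4: input=0 -> V=6
t=5: input=1 -> V=12
t=6: input=1 -> V=17
t=7: input=1 -> V=21
t=8: input=4 -> V=0 FIRE
t=9: input=4 -> V=0 FIRE
t=10: input=2 -> V=16
t=11: input=3 -> V=0 FIRE
t=12: input=2 -> V=16
t=13: input=1 -> V=20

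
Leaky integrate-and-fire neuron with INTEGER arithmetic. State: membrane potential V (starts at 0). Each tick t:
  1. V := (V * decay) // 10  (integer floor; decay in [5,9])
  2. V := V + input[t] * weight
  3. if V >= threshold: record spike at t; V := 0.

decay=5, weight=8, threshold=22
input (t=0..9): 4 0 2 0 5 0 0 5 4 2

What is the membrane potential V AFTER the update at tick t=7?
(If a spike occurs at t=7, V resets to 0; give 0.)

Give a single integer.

Answer: 0

Derivation:
t=0: input=4 -> V=0 FIRE
t=1: input=0 -> V=0
t=2: input=2 -> V=16
t=3: input=0 -> V=8
t=4: input=5 -> V=0 FIRE
t=5: input=0 -> V=0
t=6: input=0 -> V=0
t=7: input=5 -> V=0 FIRE
t=8: input=4 -> V=0 FIRE
t=9: input=2 -> V=16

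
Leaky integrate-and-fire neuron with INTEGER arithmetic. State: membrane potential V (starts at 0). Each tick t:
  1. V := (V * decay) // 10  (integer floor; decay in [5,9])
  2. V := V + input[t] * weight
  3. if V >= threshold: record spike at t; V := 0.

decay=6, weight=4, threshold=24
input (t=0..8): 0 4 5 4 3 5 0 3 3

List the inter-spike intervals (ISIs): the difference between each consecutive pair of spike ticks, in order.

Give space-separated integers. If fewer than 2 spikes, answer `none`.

t=0: input=0 -> V=0
t=1: input=4 -> V=16
t=2: input=5 -> V=0 FIRE
t=3: input=4 -> V=16
t=4: input=3 -> V=21
t=5: input=5 -> V=0 FIRE
t=6: input=0 -> V=0
t=7: input=3 -> V=12
t=8: input=3 -> V=19

Answer: 3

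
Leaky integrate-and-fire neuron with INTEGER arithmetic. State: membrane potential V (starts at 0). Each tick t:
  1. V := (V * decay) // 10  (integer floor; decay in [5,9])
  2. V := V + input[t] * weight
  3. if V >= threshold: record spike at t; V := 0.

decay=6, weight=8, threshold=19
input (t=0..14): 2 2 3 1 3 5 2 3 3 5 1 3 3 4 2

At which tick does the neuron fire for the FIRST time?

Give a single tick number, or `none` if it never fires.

Answer: 1

Derivation:
t=0: input=2 -> V=16
t=1: input=2 -> V=0 FIRE
t=2: input=3 -> V=0 FIRE
t=3: input=1 -> V=8
t=4: input=3 -> V=0 FIRE
t=5: input=5 -> V=0 FIRE
t=6: input=2 -> V=16
t=7: input=3 -> V=0 FIRE
t=8: input=3 -> V=0 FIRE
t=9: input=5 -> V=0 FIRE
t=10: input=1 -> V=8
t=11: input=3 -> V=0 FIRE
t=12: input=3 -> V=0 FIRE
t=13: input=4 -> V=0 FIRE
t=14: input=2 -> V=16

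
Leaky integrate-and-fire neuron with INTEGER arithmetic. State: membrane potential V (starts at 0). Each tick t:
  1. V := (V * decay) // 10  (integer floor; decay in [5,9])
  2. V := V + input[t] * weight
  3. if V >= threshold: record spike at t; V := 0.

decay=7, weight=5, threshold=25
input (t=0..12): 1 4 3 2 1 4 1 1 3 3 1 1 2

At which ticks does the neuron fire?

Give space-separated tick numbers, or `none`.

Answer: 2 5 9

Derivation:
t=0: input=1 -> V=5
t=1: input=4 -> V=23
t=2: input=3 -> V=0 FIRE
t=3: input=2 -> V=10
t=4: input=1 -> V=12
t=5: input=4 -> V=0 FIRE
t=6: input=1 -> V=5
t=7: input=1 -> V=8
t=8: input=3 -> V=20
t=9: input=3 -> V=0 FIRE
t=10: input=1 -> V=5
t=11: input=1 -> V=8
t=12: input=2 -> V=15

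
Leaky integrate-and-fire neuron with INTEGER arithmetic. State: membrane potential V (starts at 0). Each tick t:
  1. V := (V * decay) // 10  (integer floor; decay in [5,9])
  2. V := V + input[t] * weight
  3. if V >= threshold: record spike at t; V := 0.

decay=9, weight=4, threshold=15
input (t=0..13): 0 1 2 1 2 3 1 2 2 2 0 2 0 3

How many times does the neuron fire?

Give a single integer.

Answer: 4

Derivation:
t=0: input=0 -> V=0
t=1: input=1 -> V=4
t=2: input=2 -> V=11
t=3: input=1 -> V=13
t=4: input=2 -> V=0 FIRE
t=5: input=3 -> V=12
t=6: input=1 -> V=14
t=7: input=2 -> V=0 FIRE
t=8: input=2 -> V=8
t=9: input=2 -> V=0 FIRE
t=10: input=0 -> V=0
t=11: input=2 -> V=8
t=12: input=0 -> V=7
t=13: input=3 -> V=0 FIRE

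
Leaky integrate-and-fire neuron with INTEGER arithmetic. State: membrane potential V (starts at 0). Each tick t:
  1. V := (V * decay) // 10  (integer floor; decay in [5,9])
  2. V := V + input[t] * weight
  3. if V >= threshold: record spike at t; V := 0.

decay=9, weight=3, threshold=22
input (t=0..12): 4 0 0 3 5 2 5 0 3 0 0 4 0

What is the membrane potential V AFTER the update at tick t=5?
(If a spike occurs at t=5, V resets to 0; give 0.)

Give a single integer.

t=0: input=4 -> V=12
t=1: input=0 -> V=10
t=2: input=0 -> V=9
t=3: input=3 -> V=17
t=4: input=5 -> V=0 FIRE
t=5: input=2 -> V=6
t=6: input=5 -> V=20
t=7: input=0 -> V=18
t=8: input=3 -> V=0 FIRE
t=9: input=0 -> V=0
t=10: input=0 -> V=0
t=11: input=4 -> V=12
t=12: input=0 -> V=10

Answer: 6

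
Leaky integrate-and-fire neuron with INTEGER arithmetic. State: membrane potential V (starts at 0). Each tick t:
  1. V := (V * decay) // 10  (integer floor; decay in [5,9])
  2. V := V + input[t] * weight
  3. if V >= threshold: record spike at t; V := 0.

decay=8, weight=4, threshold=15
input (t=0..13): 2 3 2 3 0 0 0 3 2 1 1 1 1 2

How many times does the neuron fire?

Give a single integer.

Answer: 4

Derivation:
t=0: input=2 -> V=8
t=1: input=3 -> V=0 FIRE
t=2: input=2 -> V=8
t=3: input=3 -> V=0 FIRE
t=4: input=0 -> V=0
t=5: input=0 -> V=0
t=6: input=0 -> V=0
t=7: input=3 -> V=12
t=8: input=2 -> V=0 FIRE
t=9: input=1 -> V=4
t=10: input=1 -> V=7
t=11: input=1 -> V=9
t=12: input=1 -> V=11
t=13: input=2 -> V=0 FIRE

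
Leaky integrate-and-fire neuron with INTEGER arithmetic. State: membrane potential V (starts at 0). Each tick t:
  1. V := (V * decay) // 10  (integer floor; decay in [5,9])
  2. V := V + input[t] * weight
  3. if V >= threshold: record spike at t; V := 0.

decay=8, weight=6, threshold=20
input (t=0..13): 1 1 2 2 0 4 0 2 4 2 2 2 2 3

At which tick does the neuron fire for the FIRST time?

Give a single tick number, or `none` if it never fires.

Answer: 2

Derivation:
t=0: input=1 -> V=6
t=1: input=1 -> V=10
t=2: input=2 -> V=0 FIRE
t=3: input=2 -> V=12
t=4: input=0 -> V=9
t=5: input=4 -> V=0 FIRE
t=6: input=0 -> V=0
t=7: input=2 -> V=12
t=8: input=4 -> V=0 FIRE
t=9: input=2 -> V=12
t=10: input=2 -> V=0 FIRE
t=11: input=2 -> V=12
t=12: input=2 -> V=0 FIRE
t=13: input=3 -> V=18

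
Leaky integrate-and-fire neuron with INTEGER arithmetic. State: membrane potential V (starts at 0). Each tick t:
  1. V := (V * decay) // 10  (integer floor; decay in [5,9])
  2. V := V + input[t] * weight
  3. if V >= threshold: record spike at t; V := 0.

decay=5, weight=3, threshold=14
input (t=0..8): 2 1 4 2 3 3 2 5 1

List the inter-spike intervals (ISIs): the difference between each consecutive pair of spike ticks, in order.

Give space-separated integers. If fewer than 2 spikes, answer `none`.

Answer: 3 2

Derivation:
t=0: input=2 -> V=6
t=1: input=1 -> V=6
t=2: input=4 -> V=0 FIRE
t=3: input=2 -> V=6
t=4: input=3 -> V=12
t=5: input=3 -> V=0 FIRE
t=6: input=2 -> V=6
t=7: input=5 -> V=0 FIRE
t=8: input=1 -> V=3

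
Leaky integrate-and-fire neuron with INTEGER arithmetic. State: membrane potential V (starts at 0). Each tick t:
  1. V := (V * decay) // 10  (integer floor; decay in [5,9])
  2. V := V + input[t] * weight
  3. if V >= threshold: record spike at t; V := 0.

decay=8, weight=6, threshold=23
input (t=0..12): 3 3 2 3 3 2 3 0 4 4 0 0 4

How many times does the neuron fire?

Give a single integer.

Answer: 6

Derivation:
t=0: input=3 -> V=18
t=1: input=3 -> V=0 FIRE
t=2: input=2 -> V=12
t=3: input=3 -> V=0 FIRE
t=4: input=3 -> V=18
t=5: input=2 -> V=0 FIRE
t=6: input=3 -> V=18
t=7: input=0 -> V=14
t=8: input=4 -> V=0 FIRE
t=9: input=4 -> V=0 FIRE
t=10: input=0 -> V=0
t=11: input=0 -> V=0
t=12: input=4 -> V=0 FIRE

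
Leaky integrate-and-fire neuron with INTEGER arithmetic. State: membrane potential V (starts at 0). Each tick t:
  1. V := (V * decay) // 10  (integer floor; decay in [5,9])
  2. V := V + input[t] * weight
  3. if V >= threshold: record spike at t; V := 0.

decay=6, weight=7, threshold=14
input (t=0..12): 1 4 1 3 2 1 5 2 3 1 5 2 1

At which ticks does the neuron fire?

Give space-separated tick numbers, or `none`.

Answer: 1 3 4 6 7 8 10 11

Derivation:
t=0: input=1 -> V=7
t=1: input=4 -> V=0 FIRE
t=2: input=1 -> V=7
t=3: input=3 -> V=0 FIRE
t=4: input=2 -> V=0 FIRE
t=5: input=1 -> V=7
t=6: input=5 -> V=0 FIRE
t=7: input=2 -> V=0 FIRE
t=8: input=3 -> V=0 FIRE
t=9: input=1 -> V=7
t=10: input=5 -> V=0 FIRE
t=11: input=2 -> V=0 FIRE
t=12: input=1 -> V=7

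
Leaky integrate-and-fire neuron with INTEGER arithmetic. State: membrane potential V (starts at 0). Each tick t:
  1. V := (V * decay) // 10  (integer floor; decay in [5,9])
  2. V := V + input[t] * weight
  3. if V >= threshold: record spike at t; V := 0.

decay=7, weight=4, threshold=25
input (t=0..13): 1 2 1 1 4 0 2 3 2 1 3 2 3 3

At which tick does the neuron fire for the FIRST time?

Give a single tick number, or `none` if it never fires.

t=0: input=1 -> V=4
t=1: input=2 -> V=10
t=2: input=1 -> V=11
t=3: input=1 -> V=11
t=4: input=4 -> V=23
t=5: input=0 -> V=16
t=6: input=2 -> V=19
t=7: input=3 -> V=0 FIRE
t=8: input=2 -> V=8
t=9: input=1 -> V=9
t=10: input=3 -> V=18
t=11: input=2 -> V=20
t=12: input=3 -> V=0 FIRE
t=13: input=3 -> V=12

Answer: 7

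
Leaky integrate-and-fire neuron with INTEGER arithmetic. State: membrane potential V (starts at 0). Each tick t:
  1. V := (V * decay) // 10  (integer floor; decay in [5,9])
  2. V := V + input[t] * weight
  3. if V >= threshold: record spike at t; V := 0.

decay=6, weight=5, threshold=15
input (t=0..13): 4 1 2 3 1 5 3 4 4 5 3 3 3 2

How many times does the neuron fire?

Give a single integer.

t=0: input=4 -> V=0 FIRE
t=1: input=1 -> V=5
t=2: input=2 -> V=13
t=3: input=3 -> V=0 FIRE
t=4: input=1 -> V=5
t=5: input=5 -> V=0 FIRE
t=6: input=3 -> V=0 FIRE
t=7: input=4 -> V=0 FIRE
t=8: input=4 -> V=0 FIRE
t=9: input=5 -> V=0 FIRE
t=10: input=3 -> V=0 FIRE
t=11: input=3 -> V=0 FIRE
t=12: input=3 -> V=0 FIRE
t=13: input=2 -> V=10

Answer: 10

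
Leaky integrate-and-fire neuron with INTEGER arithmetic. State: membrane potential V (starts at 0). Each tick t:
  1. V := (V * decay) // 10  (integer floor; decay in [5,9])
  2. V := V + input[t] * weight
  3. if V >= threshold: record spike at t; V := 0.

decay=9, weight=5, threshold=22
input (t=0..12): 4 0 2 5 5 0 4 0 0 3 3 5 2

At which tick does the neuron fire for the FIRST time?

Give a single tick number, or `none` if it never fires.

t=0: input=4 -> V=20
t=1: input=0 -> V=18
t=2: input=2 -> V=0 FIRE
t=3: input=5 -> V=0 FIRE
t=4: input=5 -> V=0 FIRE
t=5: input=0 -> V=0
t=6: input=4 -> V=20
t=7: input=0 -> V=18
t=8: input=0 -> V=16
t=9: input=3 -> V=0 FIRE
t=10: input=3 -> V=15
t=11: input=5 -> V=0 FIRE
t=12: input=2 -> V=10

Answer: 2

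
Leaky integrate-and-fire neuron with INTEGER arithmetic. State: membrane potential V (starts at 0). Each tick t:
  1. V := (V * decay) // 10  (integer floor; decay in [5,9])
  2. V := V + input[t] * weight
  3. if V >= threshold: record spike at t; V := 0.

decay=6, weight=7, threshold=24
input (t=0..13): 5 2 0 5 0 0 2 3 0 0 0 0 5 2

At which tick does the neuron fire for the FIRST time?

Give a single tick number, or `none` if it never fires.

t=0: input=5 -> V=0 FIRE
t=1: input=2 -> V=14
t=2: input=0 -> V=8
t=3: input=5 -> V=0 FIRE
t=4: input=0 -> V=0
t=5: input=0 -> V=0
t=6: input=2 -> V=14
t=7: input=3 -> V=0 FIRE
t=8: input=0 -> V=0
t=9: input=0 -> V=0
t=10: input=0 -> V=0
t=11: input=0 -> V=0
t=12: input=5 -> V=0 FIRE
t=13: input=2 -> V=14

Answer: 0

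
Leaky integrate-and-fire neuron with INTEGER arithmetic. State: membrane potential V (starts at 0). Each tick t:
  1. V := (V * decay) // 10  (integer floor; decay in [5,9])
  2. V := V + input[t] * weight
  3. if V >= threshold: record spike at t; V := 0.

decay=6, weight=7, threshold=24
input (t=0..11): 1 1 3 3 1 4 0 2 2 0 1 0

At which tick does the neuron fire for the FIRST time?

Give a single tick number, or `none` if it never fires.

t=0: input=1 -> V=7
t=1: input=1 -> V=11
t=2: input=3 -> V=0 FIRE
t=3: input=3 -> V=21
t=4: input=1 -> V=19
t=5: input=4 -> V=0 FIRE
t=6: input=0 -> V=0
t=7: input=2 -> V=14
t=8: input=2 -> V=22
t=9: input=0 -> V=13
t=10: input=1 -> V=14
t=11: input=0 -> V=8

Answer: 2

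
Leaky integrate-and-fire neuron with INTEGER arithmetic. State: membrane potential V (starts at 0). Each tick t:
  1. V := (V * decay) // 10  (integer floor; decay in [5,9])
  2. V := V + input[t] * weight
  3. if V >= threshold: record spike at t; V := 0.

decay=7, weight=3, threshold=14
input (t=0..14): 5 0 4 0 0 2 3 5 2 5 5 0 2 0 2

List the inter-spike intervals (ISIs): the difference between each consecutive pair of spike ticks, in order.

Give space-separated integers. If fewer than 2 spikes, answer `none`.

Answer: 6 1 2 1

Derivation:
t=0: input=5 -> V=0 FIRE
t=1: input=0 -> V=0
t=2: input=4 -> V=12
t=3: input=0 -> V=8
t=4: input=0 -> V=5
t=5: input=2 -> V=9
t=6: input=3 -> V=0 FIRE
t=7: input=5 -> V=0 FIRE
t=8: input=2 -> V=6
t=9: input=5 -> V=0 FIRE
t=10: input=5 -> V=0 FIRE
t=11: input=0 -> V=0
t=12: input=2 -> V=6
t=13: input=0 -> V=4
t=14: input=2 -> V=8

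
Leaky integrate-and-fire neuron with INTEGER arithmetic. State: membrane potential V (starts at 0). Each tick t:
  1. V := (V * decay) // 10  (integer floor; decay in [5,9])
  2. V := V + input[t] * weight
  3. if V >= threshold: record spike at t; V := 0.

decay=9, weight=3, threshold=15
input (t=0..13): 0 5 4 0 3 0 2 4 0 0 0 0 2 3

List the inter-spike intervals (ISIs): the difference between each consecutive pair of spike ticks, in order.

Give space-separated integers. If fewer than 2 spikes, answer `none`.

Answer: 3 3

Derivation:
t=0: input=0 -> V=0
t=1: input=5 -> V=0 FIRE
t=2: input=4 -> V=12
t=3: input=0 -> V=10
t=4: input=3 -> V=0 FIRE
t=5: input=0 -> V=0
t=6: input=2 -> V=6
t=7: input=4 -> V=0 FIRE
t=8: input=0 -> V=0
t=9: input=0 -> V=0
t=10: input=0 -> V=0
t=11: input=0 -> V=0
t=12: input=2 -> V=6
t=13: input=3 -> V=14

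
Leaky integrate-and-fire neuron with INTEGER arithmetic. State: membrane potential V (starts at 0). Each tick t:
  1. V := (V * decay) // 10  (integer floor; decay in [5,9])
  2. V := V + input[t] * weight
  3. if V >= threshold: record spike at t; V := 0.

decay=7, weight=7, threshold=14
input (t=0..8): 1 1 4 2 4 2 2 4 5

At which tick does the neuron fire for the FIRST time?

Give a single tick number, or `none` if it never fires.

t=0: input=1 -> V=7
t=1: input=1 -> V=11
t=2: input=4 -> V=0 FIRE
t=3: input=2 -> V=0 FIRE
t=4: input=4 -> V=0 FIRE
t=5: input=2 -> V=0 FIRE
t=6: input=2 -> V=0 FIRE
t=7: input=4 -> V=0 FIRE
t=8: input=5 -> V=0 FIRE

Answer: 2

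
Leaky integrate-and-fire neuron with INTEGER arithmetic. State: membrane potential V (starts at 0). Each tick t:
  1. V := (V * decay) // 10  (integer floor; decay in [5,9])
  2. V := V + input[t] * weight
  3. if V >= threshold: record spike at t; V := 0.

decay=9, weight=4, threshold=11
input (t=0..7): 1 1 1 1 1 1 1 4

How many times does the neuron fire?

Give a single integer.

Answer: 2

Derivation:
t=0: input=1 -> V=4
t=1: input=1 -> V=7
t=2: input=1 -> V=10
t=3: input=1 -> V=0 FIRE
t=4: input=1 -> V=4
t=5: input=1 -> V=7
t=6: input=1 -> V=10
t=7: input=4 -> V=0 FIRE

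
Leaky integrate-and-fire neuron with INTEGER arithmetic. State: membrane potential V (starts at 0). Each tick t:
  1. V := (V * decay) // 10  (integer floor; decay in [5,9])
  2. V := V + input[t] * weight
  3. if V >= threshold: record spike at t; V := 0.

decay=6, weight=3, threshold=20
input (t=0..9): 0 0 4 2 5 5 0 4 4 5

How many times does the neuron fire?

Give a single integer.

Answer: 2

Derivation:
t=0: input=0 -> V=0
t=1: input=0 -> V=0
t=2: input=4 -> V=12
t=3: input=2 -> V=13
t=4: input=5 -> V=0 FIRE
t=5: input=5 -> V=15
t=6: input=0 -> V=9
t=7: input=4 -> V=17
t=8: input=4 -> V=0 FIRE
t=9: input=5 -> V=15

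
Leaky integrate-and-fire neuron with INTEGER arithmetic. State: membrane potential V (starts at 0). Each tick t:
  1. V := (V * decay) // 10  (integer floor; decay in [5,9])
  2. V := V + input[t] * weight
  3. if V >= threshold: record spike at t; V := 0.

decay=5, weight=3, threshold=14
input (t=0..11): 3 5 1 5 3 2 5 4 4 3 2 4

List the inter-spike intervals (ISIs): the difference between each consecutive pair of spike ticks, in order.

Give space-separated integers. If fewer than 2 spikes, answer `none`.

t=0: input=3 -> V=9
t=1: input=5 -> V=0 FIRE
t=2: input=1 -> V=3
t=3: input=5 -> V=0 FIRE
t=4: input=3 -> V=9
t=5: input=2 -> V=10
t=6: input=5 -> V=0 FIRE
t=7: input=4 -> V=12
t=8: input=4 -> V=0 FIRE
t=9: input=3 -> V=9
t=10: input=2 -> V=10
t=11: input=4 -> V=0 FIRE

Answer: 2 3 2 3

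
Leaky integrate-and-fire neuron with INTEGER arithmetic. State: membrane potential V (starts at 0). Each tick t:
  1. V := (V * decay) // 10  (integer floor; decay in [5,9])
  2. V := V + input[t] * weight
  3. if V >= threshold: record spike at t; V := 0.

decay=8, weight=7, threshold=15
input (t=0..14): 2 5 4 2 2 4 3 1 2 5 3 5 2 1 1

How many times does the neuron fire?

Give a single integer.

Answer: 10

Derivation:
t=0: input=2 -> V=14
t=1: input=5 -> V=0 FIRE
t=2: input=4 -> V=0 FIRE
t=3: input=2 -> V=14
t=4: input=2 -> V=0 FIRE
t=5: input=4 -> V=0 FIRE
t=6: input=3 -> V=0 FIRE
t=7: input=1 -> V=7
t=8: input=2 -> V=0 FIRE
t=9: input=5 -> V=0 FIRE
t=10: input=3 -> V=0 FIRE
t=11: input=5 -> V=0 FIRE
t=12: input=2 -> V=14
t=13: input=1 -> V=0 FIRE
t=14: input=1 -> V=7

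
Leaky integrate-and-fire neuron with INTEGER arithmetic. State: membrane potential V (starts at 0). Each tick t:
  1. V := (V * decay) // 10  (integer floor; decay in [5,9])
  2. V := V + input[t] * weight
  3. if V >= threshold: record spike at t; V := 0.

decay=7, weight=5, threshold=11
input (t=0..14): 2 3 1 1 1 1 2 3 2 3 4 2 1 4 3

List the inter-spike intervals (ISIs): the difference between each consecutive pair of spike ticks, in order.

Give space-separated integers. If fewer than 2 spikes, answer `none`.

t=0: input=2 -> V=10
t=1: input=3 -> V=0 FIRE
t=2: input=1 -> V=5
t=3: input=1 -> V=8
t=4: input=1 -> V=10
t=5: input=1 -> V=0 FIRE
t=6: input=2 -> V=10
t=7: input=3 -> V=0 FIRE
t=8: input=2 -> V=10
t=9: input=3 -> V=0 FIRE
t=10: input=4 -> V=0 FIRE
t=11: input=2 -> V=10
t=12: input=1 -> V=0 FIRE
t=13: input=4 -> V=0 FIRE
t=14: input=3 -> V=0 FIRE

Answer: 4 2 2 1 2 1 1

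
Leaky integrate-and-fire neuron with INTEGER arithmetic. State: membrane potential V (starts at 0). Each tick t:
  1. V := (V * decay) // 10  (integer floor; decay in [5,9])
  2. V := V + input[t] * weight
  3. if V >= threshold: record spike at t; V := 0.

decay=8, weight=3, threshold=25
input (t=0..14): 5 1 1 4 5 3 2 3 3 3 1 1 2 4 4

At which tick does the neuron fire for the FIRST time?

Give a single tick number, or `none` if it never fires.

t=0: input=5 -> V=15
t=1: input=1 -> V=15
t=2: input=1 -> V=15
t=3: input=4 -> V=24
t=4: input=5 -> V=0 FIRE
t=5: input=3 -> V=9
t=6: input=2 -> V=13
t=7: input=3 -> V=19
t=8: input=3 -> V=24
t=9: input=3 -> V=0 FIRE
t=10: input=1 -> V=3
t=11: input=1 -> V=5
t=12: input=2 -> V=10
t=13: input=4 -> V=20
t=14: input=4 -> V=0 FIRE

Answer: 4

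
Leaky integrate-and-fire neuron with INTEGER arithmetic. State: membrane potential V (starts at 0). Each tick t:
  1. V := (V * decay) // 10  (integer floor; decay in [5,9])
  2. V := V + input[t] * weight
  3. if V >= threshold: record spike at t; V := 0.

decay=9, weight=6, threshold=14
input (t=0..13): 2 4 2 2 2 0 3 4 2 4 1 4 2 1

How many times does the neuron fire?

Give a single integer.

Answer: 7

Derivation:
t=0: input=2 -> V=12
t=1: input=4 -> V=0 FIRE
t=2: input=2 -> V=12
t=3: input=2 -> V=0 FIRE
t=4: input=2 -> V=12
t=5: input=0 -> V=10
t=6: input=3 -> V=0 FIRE
t=7: input=4 -> V=0 FIRE
t=8: input=2 -> V=12
t=9: input=4 -> V=0 FIRE
t=10: input=1 -> V=6
t=11: input=4 -> V=0 FIRE
t=12: input=2 -> V=12
t=13: input=1 -> V=0 FIRE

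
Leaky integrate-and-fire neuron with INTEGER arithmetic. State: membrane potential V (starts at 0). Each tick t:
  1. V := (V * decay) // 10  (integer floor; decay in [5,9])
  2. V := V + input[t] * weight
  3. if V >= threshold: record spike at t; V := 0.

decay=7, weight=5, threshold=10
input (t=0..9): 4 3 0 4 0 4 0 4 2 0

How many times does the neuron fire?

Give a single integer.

t=0: input=4 -> V=0 FIRE
t=1: input=3 -> V=0 FIRE
t=2: input=0 -> V=0
t=3: input=4 -> V=0 FIRE
t=4: input=0 -> V=0
t=5: input=4 -> V=0 FIRE
t=6: input=0 -> V=0
t=7: input=4 -> V=0 FIRE
t=8: input=2 -> V=0 FIRE
t=9: input=0 -> V=0

Answer: 6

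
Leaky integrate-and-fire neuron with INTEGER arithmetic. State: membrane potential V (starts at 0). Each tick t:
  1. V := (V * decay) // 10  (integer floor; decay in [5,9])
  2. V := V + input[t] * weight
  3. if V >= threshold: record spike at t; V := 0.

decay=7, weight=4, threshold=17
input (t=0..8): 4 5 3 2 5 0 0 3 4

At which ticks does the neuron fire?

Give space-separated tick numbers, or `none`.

t=0: input=4 -> V=16
t=1: input=5 -> V=0 FIRE
t=2: input=3 -> V=12
t=3: input=2 -> V=16
t=4: input=5 -> V=0 FIRE
t=5: input=0 -> V=0
t=6: input=0 -> V=0
t=7: input=3 -> V=12
t=8: input=4 -> V=0 FIRE

Answer: 1 4 8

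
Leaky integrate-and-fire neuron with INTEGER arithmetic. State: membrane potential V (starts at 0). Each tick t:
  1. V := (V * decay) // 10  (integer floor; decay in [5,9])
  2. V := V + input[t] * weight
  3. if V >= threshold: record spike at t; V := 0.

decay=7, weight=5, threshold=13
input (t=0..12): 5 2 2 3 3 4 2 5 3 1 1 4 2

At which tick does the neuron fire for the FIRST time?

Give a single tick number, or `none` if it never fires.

Answer: 0

Derivation:
t=0: input=5 -> V=0 FIRE
t=1: input=2 -> V=10
t=2: input=2 -> V=0 FIRE
t=3: input=3 -> V=0 FIRE
t=4: input=3 -> V=0 FIRE
t=5: input=4 -> V=0 FIRE
t=6: input=2 -> V=10
t=7: input=5 -> V=0 FIRE
t=8: input=3 -> V=0 FIRE
t=9: input=1 -> V=5
t=10: input=1 -> V=8
t=11: input=4 -> V=0 FIRE
t=12: input=2 -> V=10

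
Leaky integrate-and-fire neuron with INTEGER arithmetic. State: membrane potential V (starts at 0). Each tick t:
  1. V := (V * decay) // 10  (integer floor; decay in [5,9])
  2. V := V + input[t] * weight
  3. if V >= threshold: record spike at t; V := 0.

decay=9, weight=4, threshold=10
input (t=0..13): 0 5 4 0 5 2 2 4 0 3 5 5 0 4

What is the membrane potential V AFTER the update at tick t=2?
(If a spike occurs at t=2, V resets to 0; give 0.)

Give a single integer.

t=0: input=0 -> V=0
t=1: input=5 -> V=0 FIRE
t=2: input=4 -> V=0 FIRE
t=3: input=0 -> V=0
t=4: input=5 -> V=0 FIRE
t=5: input=2 -> V=8
t=6: input=2 -> V=0 FIRE
t=7: input=4 -> V=0 FIRE
t=8: input=0 -> V=0
t=9: input=3 -> V=0 FIRE
t=10: input=5 -> V=0 FIRE
t=11: input=5 -> V=0 FIRE
t=12: input=0 -> V=0
t=13: input=4 -> V=0 FIRE

Answer: 0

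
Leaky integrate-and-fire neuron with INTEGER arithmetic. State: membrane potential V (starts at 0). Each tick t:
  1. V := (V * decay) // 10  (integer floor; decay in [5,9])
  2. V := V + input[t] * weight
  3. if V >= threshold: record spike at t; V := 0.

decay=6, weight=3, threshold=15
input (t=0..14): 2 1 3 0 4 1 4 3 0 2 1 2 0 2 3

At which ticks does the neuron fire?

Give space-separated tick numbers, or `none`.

t=0: input=2 -> V=6
t=1: input=1 -> V=6
t=2: input=3 -> V=12
t=3: input=0 -> V=7
t=4: input=4 -> V=0 FIRE
t=5: input=1 -> V=3
t=6: input=4 -> V=13
t=7: input=3 -> V=0 FIRE
t=8: input=0 -> V=0
t=9: input=2 -> V=6
t=10: input=1 -> V=6
t=11: input=2 -> V=9
t=12: input=0 -> V=5
t=13: input=2 -> V=9
t=14: input=3 -> V=14

Answer: 4 7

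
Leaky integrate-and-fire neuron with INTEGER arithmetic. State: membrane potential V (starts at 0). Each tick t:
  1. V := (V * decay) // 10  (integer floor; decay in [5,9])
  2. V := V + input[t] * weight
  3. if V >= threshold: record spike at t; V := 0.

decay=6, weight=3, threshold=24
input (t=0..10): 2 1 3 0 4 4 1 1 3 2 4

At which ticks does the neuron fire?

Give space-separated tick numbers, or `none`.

t=0: input=2 -> V=6
t=1: input=1 -> V=6
t=2: input=3 -> V=12
t=3: input=0 -> V=7
t=4: input=4 -> V=16
t=5: input=4 -> V=21
t=6: input=1 -> V=15
t=7: input=1 -> V=12
t=8: input=3 -> V=16
t=9: input=2 -> V=15
t=10: input=4 -> V=21

Answer: none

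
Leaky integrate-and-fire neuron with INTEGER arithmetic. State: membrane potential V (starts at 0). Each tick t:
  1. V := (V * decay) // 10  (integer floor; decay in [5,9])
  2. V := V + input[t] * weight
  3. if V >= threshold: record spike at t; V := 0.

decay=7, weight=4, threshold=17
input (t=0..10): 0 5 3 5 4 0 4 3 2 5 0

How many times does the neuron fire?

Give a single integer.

t=0: input=0 -> V=0
t=1: input=5 -> V=0 FIRE
t=2: input=3 -> V=12
t=3: input=5 -> V=0 FIRE
t=4: input=4 -> V=16
t=5: input=0 -> V=11
t=6: input=4 -> V=0 FIRE
t=7: input=3 -> V=12
t=8: input=2 -> V=16
t=9: input=5 -> V=0 FIRE
t=10: input=0 -> V=0

Answer: 4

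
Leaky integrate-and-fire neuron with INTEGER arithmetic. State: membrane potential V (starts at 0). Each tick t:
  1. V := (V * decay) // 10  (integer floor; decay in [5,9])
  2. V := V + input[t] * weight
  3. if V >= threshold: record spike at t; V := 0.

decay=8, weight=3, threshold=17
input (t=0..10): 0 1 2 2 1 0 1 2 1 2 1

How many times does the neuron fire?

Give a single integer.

t=0: input=0 -> V=0
t=1: input=1 -> V=3
t=2: input=2 -> V=8
t=3: input=2 -> V=12
t=4: input=1 -> V=12
t=5: input=0 -> V=9
t=6: input=1 -> V=10
t=7: input=2 -> V=14
t=8: input=1 -> V=14
t=9: input=2 -> V=0 FIRE
t=10: input=1 -> V=3

Answer: 1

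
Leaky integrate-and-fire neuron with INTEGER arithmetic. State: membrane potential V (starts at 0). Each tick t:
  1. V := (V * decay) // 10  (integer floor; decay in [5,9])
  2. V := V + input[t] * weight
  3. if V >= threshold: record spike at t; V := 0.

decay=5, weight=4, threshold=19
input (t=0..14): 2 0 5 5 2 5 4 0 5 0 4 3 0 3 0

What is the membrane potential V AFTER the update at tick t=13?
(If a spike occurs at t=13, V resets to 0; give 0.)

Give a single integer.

t=0: input=2 -> V=8
t=1: input=0 -> V=4
t=2: input=5 -> V=0 FIRE
t=3: input=5 -> V=0 FIRE
t=4: input=2 -> V=8
t=5: input=5 -> V=0 FIRE
t=6: input=4 -> V=16
t=7: input=0 -> V=8
t=8: input=5 -> V=0 FIRE
t=9: input=0 -> V=0
t=10: input=4 -> V=16
t=11: input=3 -> V=0 FIRE
t=12: input=0 -> V=0
t=13: input=3 -> V=12
t=14: input=0 -> V=6

Answer: 12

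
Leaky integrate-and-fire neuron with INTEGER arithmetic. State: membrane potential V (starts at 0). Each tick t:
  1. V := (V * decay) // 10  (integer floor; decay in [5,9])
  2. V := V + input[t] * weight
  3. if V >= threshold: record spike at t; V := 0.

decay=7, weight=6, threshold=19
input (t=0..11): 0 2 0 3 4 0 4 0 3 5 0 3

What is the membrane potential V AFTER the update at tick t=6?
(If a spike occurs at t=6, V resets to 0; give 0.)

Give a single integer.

Answer: 0

Derivation:
t=0: input=0 -> V=0
t=1: input=2 -> V=12
t=2: input=0 -> V=8
t=3: input=3 -> V=0 FIRE
t=4: input=4 -> V=0 FIRE
t=5: input=0 -> V=0
t=6: input=4 -> V=0 FIRE
t=7: input=0 -> V=0
t=8: input=3 -> V=18
t=9: input=5 -> V=0 FIRE
t=10: input=0 -> V=0
t=11: input=3 -> V=18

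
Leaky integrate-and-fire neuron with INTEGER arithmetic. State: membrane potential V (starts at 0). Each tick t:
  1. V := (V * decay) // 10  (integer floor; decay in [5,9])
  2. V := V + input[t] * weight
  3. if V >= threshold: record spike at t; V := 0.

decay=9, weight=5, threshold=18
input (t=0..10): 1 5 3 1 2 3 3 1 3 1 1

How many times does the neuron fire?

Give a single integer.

t=0: input=1 -> V=5
t=1: input=5 -> V=0 FIRE
t=2: input=3 -> V=15
t=3: input=1 -> V=0 FIRE
t=4: input=2 -> V=10
t=5: input=3 -> V=0 FIRE
t=6: input=3 -> V=15
t=7: input=1 -> V=0 FIRE
t=8: input=3 -> V=15
t=9: input=1 -> V=0 FIRE
t=10: input=1 -> V=5

Answer: 5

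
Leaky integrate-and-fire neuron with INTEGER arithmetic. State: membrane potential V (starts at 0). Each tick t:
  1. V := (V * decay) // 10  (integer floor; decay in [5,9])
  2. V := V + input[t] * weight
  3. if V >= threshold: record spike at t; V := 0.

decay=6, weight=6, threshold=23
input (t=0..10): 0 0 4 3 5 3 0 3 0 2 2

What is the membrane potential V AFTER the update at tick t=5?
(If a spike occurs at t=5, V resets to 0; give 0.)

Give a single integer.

Answer: 18

Derivation:
t=0: input=0 -> V=0
t=1: input=0 -> V=0
t=2: input=4 -> V=0 FIRE
t=3: input=3 -> V=18
t=4: input=5 -> V=0 FIRE
t=5: input=3 -> V=18
t=6: input=0 -> V=10
t=7: input=3 -> V=0 FIRE
t=8: input=0 -> V=0
t=9: input=2 -> V=12
t=10: input=2 -> V=19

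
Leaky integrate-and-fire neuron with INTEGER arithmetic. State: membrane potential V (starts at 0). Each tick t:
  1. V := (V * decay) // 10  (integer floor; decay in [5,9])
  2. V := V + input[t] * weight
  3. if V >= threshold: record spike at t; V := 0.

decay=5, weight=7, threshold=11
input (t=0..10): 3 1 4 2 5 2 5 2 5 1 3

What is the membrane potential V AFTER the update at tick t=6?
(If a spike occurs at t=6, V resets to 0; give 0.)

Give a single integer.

Answer: 0

Derivation:
t=0: input=3 -> V=0 FIRE
t=1: input=1 -> V=7
t=2: input=4 -> V=0 FIRE
t=3: input=2 -> V=0 FIRE
t=4: input=5 -> V=0 FIRE
t=5: input=2 -> V=0 FIRE
t=6: input=5 -> V=0 FIRE
t=7: input=2 -> V=0 FIRE
t=8: input=5 -> V=0 FIRE
t=9: input=1 -> V=7
t=10: input=3 -> V=0 FIRE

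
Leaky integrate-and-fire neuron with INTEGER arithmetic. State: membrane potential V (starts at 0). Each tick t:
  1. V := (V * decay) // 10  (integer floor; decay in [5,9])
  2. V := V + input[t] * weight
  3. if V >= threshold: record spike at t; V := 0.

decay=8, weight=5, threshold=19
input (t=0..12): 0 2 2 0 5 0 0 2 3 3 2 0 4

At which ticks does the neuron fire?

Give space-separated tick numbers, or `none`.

t=0: input=0 -> V=0
t=1: input=2 -> V=10
t=2: input=2 -> V=18
t=3: input=0 -> V=14
t=4: input=5 -> V=0 FIRE
t=5: input=0 -> V=0
t=6: input=0 -> V=0
t=7: input=2 -> V=10
t=8: input=3 -> V=0 FIRE
t=9: input=3 -> V=15
t=10: input=2 -> V=0 FIRE
t=11: input=0 -> V=0
t=12: input=4 -> V=0 FIRE

Answer: 4 8 10 12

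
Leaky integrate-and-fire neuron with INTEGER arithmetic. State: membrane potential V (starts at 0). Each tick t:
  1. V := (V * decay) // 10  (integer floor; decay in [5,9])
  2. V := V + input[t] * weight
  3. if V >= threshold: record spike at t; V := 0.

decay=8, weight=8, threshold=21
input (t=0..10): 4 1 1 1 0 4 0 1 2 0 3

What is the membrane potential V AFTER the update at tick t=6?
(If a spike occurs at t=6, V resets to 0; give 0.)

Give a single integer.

Answer: 0

Derivation:
t=0: input=4 -> V=0 FIRE
t=1: input=1 -> V=8
t=2: input=1 -> V=14
t=3: input=1 -> V=19
t=4: input=0 -> V=15
t=5: input=4 -> V=0 FIRE
t=6: input=0 -> V=0
t=7: input=1 -> V=8
t=8: input=2 -> V=0 FIRE
t=9: input=0 -> V=0
t=10: input=3 -> V=0 FIRE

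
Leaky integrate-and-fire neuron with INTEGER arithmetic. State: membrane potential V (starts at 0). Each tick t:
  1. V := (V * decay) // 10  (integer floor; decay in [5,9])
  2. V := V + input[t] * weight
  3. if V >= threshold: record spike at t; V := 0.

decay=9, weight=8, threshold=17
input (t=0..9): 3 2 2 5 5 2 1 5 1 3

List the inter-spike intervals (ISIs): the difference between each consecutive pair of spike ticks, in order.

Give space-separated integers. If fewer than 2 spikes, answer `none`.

t=0: input=3 -> V=0 FIRE
t=1: input=2 -> V=16
t=2: input=2 -> V=0 FIRE
t=3: input=5 -> V=0 FIRE
t=4: input=5 -> V=0 FIRE
t=5: input=2 -> V=16
t=6: input=1 -> V=0 FIRE
t=7: input=5 -> V=0 FIRE
t=8: input=1 -> V=8
t=9: input=3 -> V=0 FIRE

Answer: 2 1 1 2 1 2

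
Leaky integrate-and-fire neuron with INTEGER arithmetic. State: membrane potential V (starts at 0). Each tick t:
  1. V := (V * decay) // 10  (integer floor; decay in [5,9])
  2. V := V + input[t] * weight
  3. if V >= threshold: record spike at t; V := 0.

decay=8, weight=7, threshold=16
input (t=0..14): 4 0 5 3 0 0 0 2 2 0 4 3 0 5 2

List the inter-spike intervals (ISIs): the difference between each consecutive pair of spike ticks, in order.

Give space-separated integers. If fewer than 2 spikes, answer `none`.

t=0: input=4 -> V=0 FIRE
t=1: input=0 -> V=0
t=2: input=5 -> V=0 FIRE
t=3: input=3 -> V=0 FIRE
t=4: input=0 -> V=0
t=5: input=0 -> V=0
t=6: input=0 -> V=0
t=7: input=2 -> V=14
t=8: input=2 -> V=0 FIRE
t=9: input=0 -> V=0
t=10: input=4 -> V=0 FIRE
t=11: input=3 -> V=0 FIRE
t=12: input=0 -> V=0
t=13: input=5 -> V=0 FIRE
t=14: input=2 -> V=14

Answer: 2 1 5 2 1 2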